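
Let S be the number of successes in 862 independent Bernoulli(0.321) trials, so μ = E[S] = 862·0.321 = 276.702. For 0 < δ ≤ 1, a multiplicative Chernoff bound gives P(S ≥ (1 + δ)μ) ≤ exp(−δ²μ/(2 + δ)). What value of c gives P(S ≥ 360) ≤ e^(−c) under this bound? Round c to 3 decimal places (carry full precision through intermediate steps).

Write 360 = (1 + δ)μ, so δ = 360/276.702 − 1 = 0.3010387…
Then the exponent is δ²μ/(2 + δ) = (360 − μ)² / (μ·(2 + δ)) = 10.897652.

10.898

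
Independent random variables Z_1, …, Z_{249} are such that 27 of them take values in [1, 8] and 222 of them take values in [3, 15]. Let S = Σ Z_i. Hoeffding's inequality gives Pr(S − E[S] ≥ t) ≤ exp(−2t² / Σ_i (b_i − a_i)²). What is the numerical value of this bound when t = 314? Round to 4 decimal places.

0.0027

Σ(b_i − a_i)² = 27·7² + 222·12² = 33291.
Exponent = 2·314² / 33291 = 5.92328.
Bound = exp(−5.92328) = 0.00268.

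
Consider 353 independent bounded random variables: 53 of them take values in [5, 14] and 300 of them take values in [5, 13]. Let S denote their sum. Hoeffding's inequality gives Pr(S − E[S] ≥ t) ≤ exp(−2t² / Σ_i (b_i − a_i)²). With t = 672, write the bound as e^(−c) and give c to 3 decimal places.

Σ(b_i − a_i)² = 53·9² + 300·8² = 23493.
c = 2t² / 23493 = 2·672² / 23493 = 38.4441.

38.444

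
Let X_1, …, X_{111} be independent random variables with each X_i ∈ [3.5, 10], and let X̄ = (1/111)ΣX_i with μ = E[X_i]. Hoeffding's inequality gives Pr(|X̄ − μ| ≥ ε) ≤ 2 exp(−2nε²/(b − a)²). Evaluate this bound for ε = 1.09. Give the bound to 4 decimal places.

0.0039

Exponent: 2nε²/(b − a)² = 2·111·1.09² / 6.5² = 6.24280.
Bound = 2·exp(−6.24280) = 0.00389.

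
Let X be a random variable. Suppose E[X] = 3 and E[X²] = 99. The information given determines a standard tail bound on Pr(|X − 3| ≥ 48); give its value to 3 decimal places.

The first two moments determine the variance, so Chebyshev's inequality is the sharpest standard bound available.
Var(X) = E[X²] − (E[X])² = 99 − 9 = 90.
Chebyshev's inequality: Pr(|X − μ| ≥ t) ≤ Var(X)/t² = 90/2304 = 0.0391.

0.039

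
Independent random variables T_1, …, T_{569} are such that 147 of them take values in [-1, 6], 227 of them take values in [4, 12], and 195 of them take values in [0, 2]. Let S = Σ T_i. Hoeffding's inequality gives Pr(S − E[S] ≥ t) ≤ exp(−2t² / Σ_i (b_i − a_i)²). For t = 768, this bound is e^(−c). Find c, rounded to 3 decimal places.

52.403

Σ(b_i − a_i)² = 147·7² + 227·8² + 195·2² = 22511.
c = 2t² / 22511 = 2·768² / 22511 = 52.4032.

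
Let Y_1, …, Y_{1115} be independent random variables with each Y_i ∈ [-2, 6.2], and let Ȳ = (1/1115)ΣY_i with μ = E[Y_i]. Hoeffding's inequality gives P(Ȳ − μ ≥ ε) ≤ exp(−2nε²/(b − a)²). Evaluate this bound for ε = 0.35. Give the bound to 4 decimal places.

0.0172

Exponent: 2nε²/(b − a)² = 2·1115·0.35² / 8.2² = 4.06269.
Bound = exp(−4.06269) = 0.01720.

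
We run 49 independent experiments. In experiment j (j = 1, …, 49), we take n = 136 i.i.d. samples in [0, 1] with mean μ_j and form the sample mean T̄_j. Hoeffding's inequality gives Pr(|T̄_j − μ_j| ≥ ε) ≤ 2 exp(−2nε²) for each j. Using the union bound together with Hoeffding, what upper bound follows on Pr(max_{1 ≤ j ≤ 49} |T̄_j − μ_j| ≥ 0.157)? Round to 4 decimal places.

Per-experiment Hoeffding bound: 2·exp(−2·136·0.157²) = 2·exp(−6.70453) = 0.0024507.
Union bound over 49 events: 49·0.0024507 = 0.12008.

0.1201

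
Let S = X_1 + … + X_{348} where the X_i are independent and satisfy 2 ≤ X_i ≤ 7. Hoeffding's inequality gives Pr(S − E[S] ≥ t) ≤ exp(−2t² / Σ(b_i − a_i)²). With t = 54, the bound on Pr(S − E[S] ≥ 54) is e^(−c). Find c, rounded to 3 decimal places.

0.670

Σ(b_i − a_i)² = 348·(5)² = 8700.
c = 2t²/8700 = 2·54²/8700 = 0.6703.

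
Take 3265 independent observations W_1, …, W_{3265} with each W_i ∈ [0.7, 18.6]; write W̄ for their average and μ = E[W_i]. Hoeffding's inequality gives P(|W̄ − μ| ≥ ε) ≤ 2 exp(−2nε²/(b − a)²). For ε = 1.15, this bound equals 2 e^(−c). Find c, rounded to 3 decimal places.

26.953

c = 2nε²/(b − a)² = 2·3265·1.15² / 17.9² = 26.9527.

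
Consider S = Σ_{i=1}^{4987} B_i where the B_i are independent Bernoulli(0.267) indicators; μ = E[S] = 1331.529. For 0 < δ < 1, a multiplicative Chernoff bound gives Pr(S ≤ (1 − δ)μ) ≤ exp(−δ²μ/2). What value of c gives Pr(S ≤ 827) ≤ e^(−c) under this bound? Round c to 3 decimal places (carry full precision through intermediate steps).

Write 827 = (1 − δ)μ, so δ = 1 − 827/1331.529 = 0.3789095…
Then the exponent is δ²μ/2 = (μ − 827)²/(2μ) = 95.585418.

95.585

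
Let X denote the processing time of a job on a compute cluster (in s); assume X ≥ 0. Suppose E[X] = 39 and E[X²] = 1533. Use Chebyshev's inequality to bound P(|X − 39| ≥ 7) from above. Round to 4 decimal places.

Var(X) = E[X²] − (E[X])² = 1533 − 1521 = 12.
Chebyshev's inequality: P(|X − μ| ≥ t) ≤ Var(X)/t² = 12/49 = 0.2449.

0.2449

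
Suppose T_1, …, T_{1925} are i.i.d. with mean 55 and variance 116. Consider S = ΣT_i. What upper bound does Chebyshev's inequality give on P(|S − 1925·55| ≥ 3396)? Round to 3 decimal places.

0.019

Var(S) = n·Var(T_i) = 1925·116 = 223300.
Chebyshev: P(|S − 1925·55| ≥ 3396) ≤ Var(S)/3396² = 223300/11532816 = 0.0194.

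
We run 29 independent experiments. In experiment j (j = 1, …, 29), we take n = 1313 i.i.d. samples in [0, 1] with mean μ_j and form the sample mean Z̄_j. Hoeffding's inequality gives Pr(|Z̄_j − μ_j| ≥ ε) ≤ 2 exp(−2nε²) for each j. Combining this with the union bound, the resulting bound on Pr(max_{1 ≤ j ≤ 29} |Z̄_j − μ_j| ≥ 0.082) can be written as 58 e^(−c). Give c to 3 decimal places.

17.657

Union bound over the 29 events: Pr(max_{1 ≤ j ≤ 29} |Z̄_j − μ_j| ≥ 0.082) ≤ 29·2·exp(−2nε²) = 58 exp(−2·1313·0.082²).
So c = 2·1313·0.082² = 17.6572.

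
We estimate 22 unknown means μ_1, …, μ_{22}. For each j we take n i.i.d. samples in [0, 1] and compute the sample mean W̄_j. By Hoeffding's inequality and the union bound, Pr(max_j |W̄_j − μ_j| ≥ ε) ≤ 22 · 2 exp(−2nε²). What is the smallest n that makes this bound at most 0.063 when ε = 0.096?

Need 2·22·exp(−2nε²) ≤ 0.063, i.e. exp(−2nε²) ≤ 0.063/44.
So 2nε² ≥ ln(44/0.063) = 6.548810.
Hence n ≥ 6.548810/(2·0.096²) = 355.296.
The smallest integer n is 356.

356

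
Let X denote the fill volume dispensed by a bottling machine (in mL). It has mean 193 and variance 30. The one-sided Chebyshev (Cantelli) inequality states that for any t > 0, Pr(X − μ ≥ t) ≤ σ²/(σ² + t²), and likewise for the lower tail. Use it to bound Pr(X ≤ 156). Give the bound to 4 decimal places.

Here σ² = 30 and t = 37, so σ² + t² = 1399.
Cantelli's bound: 30/1399 = 0.0214.

0.0214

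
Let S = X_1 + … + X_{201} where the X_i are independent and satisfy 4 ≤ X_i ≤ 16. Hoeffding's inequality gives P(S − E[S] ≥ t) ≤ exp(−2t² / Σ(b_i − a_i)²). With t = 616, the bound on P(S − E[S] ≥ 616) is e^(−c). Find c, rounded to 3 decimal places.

26.220

Σ(b_i − a_i)² = 201·(12)² = 28944.
c = 2t²/28944 = 2·616²/28944 = 26.2200.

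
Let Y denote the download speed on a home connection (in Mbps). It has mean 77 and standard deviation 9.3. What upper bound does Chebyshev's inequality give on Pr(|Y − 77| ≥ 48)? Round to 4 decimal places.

Chebyshev: Pr(|Y − μ| ≥ t) ≤ Var(Y)/t².
Var(Y) = σ² = 9.3² = 86.49.
Bound = 86.49 / 2304 = 0.0375.

0.0375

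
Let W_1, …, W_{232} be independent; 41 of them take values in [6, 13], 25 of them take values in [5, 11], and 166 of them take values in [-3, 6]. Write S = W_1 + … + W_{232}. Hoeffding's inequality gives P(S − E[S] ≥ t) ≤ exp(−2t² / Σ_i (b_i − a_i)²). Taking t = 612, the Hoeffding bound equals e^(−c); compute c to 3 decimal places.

Σ(b_i − a_i)² = 41·7² + 25·6² + 166·9² = 16355.
c = 2t² / 16355 = 2·612² / 16355 = 45.8018.

45.802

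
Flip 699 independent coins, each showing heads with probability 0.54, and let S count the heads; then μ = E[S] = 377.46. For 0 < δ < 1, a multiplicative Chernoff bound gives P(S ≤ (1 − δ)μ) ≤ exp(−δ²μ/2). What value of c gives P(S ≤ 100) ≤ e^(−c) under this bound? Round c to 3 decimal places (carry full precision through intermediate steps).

101.976

Write 100 = (1 − δ)μ, so δ = 1 − 100/377.46 = 0.7350713…
Then the exponent is δ²μ/2 = (μ − 100)²/(2μ) = 101.976437.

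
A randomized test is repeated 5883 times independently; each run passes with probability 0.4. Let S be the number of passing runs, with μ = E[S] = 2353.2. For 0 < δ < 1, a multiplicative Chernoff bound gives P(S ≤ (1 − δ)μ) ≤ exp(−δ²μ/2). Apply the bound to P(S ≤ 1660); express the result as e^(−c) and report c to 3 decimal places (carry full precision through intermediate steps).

102.101

Write 1660 = (1 − δ)μ, so δ = 1 − 1660/2353.2 = 0.2945776…
Then the exponent is δ²μ/2 = (μ − 1660)²/(2μ) = 102.100595.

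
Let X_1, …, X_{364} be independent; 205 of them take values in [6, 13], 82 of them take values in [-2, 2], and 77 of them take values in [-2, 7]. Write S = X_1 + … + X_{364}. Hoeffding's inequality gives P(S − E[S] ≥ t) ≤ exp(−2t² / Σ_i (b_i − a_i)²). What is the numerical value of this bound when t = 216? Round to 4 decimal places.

Σ(b_i − a_i)² = 205·7² + 82·4² + 77·9² = 17594.
Exponent = 2·216² / 17594 = 5.30363.
Bound = exp(−5.30363) = 0.00497.

0.0050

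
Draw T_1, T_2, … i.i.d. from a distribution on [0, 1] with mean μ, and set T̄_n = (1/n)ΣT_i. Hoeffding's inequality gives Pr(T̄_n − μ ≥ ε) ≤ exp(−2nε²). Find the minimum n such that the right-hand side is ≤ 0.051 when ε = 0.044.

769

Require exp(−2nε²) ≤ 0.051, i.e. 2nε² ≥ ln(1/0.051) = 2.975930.
So n ≥ 2.975930 / (2·0.044²) = 768.577.
The smallest integer n is 769.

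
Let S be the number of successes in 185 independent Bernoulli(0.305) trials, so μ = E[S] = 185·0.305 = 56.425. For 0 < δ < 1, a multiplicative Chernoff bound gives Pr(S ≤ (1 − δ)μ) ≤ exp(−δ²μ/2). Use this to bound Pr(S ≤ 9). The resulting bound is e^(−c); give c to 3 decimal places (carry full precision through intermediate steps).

19.930

Write 9 = (1 − δ)μ, so δ = 1 − 9/56.425 = 0.8404962…
Then the exponent is δ²μ/2 = (μ − 9)²/(2μ) = 19.930267.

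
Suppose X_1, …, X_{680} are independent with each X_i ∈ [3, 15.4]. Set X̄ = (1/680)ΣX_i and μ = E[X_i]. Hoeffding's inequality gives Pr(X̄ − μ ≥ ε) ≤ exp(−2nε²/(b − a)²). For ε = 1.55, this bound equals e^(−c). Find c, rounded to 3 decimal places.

c = 2nε²/(b − a)² = 2·680·1.55² / 12.4² = 21.2500.

21.250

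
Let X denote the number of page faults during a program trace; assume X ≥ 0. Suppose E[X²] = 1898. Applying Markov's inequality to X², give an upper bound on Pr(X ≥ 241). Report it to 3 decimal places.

0.033

Since X ≥ 0, the event {X ≥ 241} is the same as {X² ≥ 58081}.
Markov's inequality applied to X² gives Pr(X² ≥ 58081) ≤ E[X²]/58081 = 1898/58081 = 0.0327.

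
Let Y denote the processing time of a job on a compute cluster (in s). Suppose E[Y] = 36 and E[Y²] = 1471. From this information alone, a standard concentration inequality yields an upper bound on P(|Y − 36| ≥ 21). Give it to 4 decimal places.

The first two moments determine the variance, so Chebyshev's inequality is the sharpest standard bound available.
Var(Y) = E[Y²] − (E[Y])² = 1471 − 1296 = 175.
Chebyshev's inequality: P(|Y − μ| ≥ t) ≤ Var(Y)/t² = 175/441 = 0.3968.

0.3968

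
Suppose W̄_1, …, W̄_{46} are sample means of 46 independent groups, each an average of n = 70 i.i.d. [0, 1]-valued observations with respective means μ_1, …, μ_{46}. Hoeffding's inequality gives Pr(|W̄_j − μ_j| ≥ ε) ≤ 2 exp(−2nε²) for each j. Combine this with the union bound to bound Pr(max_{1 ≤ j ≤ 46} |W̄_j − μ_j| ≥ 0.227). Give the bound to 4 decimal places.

Per-experiment Hoeffding bound: 2·exp(−2·70·0.227²) = 2·exp(−7.21406) = 0.0014723.
Union bound over 46 events: 46·0.0014723 = 0.06773.

0.0677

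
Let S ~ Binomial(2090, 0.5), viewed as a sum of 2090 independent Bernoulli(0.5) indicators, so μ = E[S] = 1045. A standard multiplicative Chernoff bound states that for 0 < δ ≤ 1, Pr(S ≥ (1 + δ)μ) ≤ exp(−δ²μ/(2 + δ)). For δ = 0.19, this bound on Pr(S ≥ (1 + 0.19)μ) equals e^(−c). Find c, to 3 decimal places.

c = δ²μ/(2 + δ) = 0.19²·1045/(2 + 0.19) = 17.2258.

17.226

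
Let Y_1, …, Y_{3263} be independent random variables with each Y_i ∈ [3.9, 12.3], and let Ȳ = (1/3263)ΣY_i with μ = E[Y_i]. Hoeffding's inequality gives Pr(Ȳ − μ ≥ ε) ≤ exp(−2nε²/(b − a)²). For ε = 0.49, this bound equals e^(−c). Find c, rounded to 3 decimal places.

c = 2nε²/(b − a)² = 2·3263·0.49² / 8.4² = 22.2065.

22.207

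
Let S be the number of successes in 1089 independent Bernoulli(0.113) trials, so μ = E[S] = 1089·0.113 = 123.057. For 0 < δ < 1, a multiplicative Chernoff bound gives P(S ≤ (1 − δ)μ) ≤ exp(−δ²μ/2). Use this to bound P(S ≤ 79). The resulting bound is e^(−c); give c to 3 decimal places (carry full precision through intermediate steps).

7.887

Write 79 = (1 − δ)μ, so δ = 1 − 79/123.057 = 0.3580211…
Then the exponent is δ²μ/2 = (μ − 79)²/(2μ) = 7.886667.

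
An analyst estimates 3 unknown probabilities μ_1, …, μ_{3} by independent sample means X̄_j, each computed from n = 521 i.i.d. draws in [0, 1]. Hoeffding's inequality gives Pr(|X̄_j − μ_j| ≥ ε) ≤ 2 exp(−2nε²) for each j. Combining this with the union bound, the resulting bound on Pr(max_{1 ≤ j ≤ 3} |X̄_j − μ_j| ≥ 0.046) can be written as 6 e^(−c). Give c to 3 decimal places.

Union bound over the 3 events: Pr(max_{1 ≤ j ≤ 3} |X̄_j − μ_j| ≥ 0.046) ≤ 3·2·exp(−2nε²) = 6 exp(−2·521·0.046²).
So c = 2·521·0.046² = 2.2049.

2.205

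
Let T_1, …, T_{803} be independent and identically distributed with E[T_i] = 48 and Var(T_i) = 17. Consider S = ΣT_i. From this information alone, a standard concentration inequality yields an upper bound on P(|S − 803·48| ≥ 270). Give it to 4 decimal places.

With mean and variance of each term known, Chebyshev's inequality bounds the deviation of the sum (or sample mean).
Var(S) = n·Var(T_i) = 803·17 = 13651.
Chebyshev: P(|S − 803·48| ≥ 270) ≤ Var(S)/270² = 13651/72900 = 0.1873.

0.1873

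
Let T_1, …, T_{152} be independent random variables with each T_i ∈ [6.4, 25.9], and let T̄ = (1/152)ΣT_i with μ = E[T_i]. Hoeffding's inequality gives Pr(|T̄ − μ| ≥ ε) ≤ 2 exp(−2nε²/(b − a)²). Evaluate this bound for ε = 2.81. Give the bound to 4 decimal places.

Exponent: 2nε²/(b − a)² = 2·152·2.81² / 19.5² = 6.31273.
Bound = 2·exp(−6.31273) = 0.00363.

0.0036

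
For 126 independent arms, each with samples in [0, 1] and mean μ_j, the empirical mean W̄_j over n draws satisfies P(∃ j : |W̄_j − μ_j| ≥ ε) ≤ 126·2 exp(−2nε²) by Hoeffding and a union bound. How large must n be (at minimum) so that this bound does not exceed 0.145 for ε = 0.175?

122

Need 2·126·exp(−2nε²) ≤ 0.145, i.e. exp(−2nε²) ≤ 0.145/252.
So 2nε² ≥ ln(252/0.145) = 7.460451.
Hence n ≥ 7.460451/(2·0.175²) = 121.803.
The smallest integer n is 122.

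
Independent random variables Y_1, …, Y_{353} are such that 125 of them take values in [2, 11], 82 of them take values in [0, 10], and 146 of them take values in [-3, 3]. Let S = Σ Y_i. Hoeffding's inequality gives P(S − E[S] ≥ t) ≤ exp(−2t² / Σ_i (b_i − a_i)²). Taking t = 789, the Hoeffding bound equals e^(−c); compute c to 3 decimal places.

Σ(b_i − a_i)² = 125·9² + 82·10² + 146·6² = 23581.
c = 2t² / 23581 = 2·789² / 23581 = 52.7985.

52.799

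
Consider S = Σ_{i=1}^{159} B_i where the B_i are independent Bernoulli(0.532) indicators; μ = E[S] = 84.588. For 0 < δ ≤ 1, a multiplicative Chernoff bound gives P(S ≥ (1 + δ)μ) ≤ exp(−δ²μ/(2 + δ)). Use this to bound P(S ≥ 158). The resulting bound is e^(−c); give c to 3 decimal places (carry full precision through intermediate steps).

Write 158 = (1 + δ)μ, so δ = 158/84.588 − 1 = 0.8678772…
Then the exponent is δ²μ/(2 + δ) = (158 − μ)² / (μ·(2 + δ)) = 22.215945.

22.216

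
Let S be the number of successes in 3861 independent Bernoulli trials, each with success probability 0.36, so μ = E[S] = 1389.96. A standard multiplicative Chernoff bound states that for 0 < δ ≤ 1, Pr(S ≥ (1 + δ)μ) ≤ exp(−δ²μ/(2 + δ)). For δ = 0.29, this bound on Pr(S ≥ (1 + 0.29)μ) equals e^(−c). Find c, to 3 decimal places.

51.046

c = δ²μ/(2 + δ) = 0.29²·1389.96/(2 + 0.29) = 51.0461.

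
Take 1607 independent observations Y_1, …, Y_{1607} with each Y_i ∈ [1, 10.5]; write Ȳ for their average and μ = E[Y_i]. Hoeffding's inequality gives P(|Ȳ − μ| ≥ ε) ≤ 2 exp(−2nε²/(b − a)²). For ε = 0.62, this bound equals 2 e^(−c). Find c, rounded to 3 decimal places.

c = 2nε²/(b − a)² = 2·1607·0.62² / 9.5² = 13.6893.

13.689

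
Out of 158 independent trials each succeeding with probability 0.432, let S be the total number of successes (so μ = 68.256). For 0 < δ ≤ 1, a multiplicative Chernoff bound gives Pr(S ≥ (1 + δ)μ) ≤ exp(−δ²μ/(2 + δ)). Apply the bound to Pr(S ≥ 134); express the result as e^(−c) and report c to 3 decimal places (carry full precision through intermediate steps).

21.370

Write 134 = (1 + δ)μ, so δ = 134/68.256 − 1 = 0.9631974…
Then the exponent is δ²μ/(2 + δ) = (134 − μ)² / (μ·(2 + δ)) = 21.370311.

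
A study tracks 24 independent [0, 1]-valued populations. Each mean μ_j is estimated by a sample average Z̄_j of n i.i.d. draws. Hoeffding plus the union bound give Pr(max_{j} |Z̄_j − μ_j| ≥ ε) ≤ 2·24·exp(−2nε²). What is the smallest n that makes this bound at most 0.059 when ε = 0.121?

229

Need 2·24·exp(−2nε²) ≤ 0.059, i.e. exp(−2nε²) ≤ 0.059/48.
So 2nε² ≥ ln(48/0.059) = 6.701419.
Hence n ≥ 6.701419/(2·0.121²) = 228.858.
The smallest integer n is 229.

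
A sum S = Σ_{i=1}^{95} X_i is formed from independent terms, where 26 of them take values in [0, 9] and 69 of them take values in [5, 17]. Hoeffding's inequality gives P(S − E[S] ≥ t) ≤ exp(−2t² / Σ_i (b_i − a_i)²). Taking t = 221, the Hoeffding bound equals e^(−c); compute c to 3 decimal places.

Σ(b_i − a_i)² = 26·9² + 69·12² = 12042.
c = 2t² / 12042 = 2·221² / 12042 = 8.1118.

8.112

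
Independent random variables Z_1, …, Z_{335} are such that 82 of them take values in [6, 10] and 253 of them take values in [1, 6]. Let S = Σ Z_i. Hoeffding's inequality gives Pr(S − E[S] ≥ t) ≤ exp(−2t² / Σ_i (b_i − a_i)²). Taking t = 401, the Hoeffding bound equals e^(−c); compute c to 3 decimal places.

42.111

Σ(b_i − a_i)² = 82·4² + 253·5² = 7637.
c = 2t² / 7637 = 2·401² / 7637 = 42.1110.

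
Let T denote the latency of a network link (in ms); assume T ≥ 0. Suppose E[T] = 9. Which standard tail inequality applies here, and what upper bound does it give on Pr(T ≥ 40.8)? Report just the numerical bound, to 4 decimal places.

0.2206

Only the mean of a non-negative variable is known, so Markov's inequality is the applicable tail bound.
Markov's inequality: for a non-negative random variable, Pr(T ≥ a) ≤ E[T]/a.
Here E[T] = 9 and a = 40.8, so the bound is 9/40.8 = 0.2206.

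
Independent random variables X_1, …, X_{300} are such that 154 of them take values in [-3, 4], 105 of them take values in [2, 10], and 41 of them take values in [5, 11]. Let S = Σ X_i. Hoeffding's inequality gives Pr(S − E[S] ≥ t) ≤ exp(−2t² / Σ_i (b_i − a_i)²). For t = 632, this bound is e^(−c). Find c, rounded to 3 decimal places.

Σ(b_i − a_i)² = 154·7² + 105·8² + 41·6² = 15742.
c = 2t² / 15742 = 2·632² / 15742 = 50.7463.

50.746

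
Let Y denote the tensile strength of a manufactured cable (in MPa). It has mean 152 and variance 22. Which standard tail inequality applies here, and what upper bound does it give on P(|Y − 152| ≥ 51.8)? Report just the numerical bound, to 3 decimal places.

Mean and variance are known, so Chebyshev's inequality applies.
Chebyshev: P(|Y − μ| ≥ t) ≤ Var(Y)/t².
Bound = 22 / 2683.24 = 0.0082.

0.008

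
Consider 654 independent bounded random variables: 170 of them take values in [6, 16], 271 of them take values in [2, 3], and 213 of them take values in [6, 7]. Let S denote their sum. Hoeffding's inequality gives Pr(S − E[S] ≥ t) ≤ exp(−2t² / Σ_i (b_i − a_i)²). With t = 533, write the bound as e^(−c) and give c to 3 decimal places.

Σ(b_i − a_i)² = 170·10² + 271·1² + 213·1² = 17484.
c = 2t² / 17484 = 2·533² / 17484 = 32.4970.

32.497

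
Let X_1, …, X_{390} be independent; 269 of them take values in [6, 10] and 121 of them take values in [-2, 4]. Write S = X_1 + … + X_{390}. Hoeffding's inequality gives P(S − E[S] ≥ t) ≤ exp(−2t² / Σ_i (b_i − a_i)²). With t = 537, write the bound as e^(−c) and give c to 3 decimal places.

Σ(b_i − a_i)² = 269·4² + 121·6² = 8660.
c = 2t² / 8660 = 2·537² / 8660 = 66.5979.

66.598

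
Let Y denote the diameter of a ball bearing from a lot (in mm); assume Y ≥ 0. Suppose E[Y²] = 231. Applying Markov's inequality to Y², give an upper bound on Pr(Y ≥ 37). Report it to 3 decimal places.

Since Y ≥ 0, the event {Y ≥ 37} is the same as {Y² ≥ 1369}.
Markov's inequality applied to Y² gives Pr(Y² ≥ 1369) ≤ E[Y²]/1369 = 231/1369 = 0.1687.

0.169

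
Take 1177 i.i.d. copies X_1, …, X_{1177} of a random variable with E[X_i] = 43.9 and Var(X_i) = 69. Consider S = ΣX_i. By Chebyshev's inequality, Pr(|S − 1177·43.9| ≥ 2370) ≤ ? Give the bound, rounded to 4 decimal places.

0.0145

Var(S) = n·Var(X_i) = 1177·69 = 81213.
Chebyshev: Pr(|S − 1177·43.9| ≥ 2370) ≤ Var(S)/2370² = 81213/5616900 = 0.0145.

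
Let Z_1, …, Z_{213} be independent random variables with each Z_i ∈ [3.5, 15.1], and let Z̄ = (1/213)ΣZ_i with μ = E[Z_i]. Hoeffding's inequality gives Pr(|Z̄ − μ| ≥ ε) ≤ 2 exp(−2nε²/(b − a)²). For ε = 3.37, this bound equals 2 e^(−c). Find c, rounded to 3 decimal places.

c = 2nε²/(b − a)² = 2·213·3.37² / 11.6² = 35.9545.

35.955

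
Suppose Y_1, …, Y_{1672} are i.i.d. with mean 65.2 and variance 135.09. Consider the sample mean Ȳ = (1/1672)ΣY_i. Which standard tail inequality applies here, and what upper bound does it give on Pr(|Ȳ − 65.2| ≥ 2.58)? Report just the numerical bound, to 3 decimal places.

With mean and variance of each term known, Chebyshev's inequality bounds the deviation of the sum (or sample mean).
Var(Ȳ) = Var(Y_i)/n = 135.09/1672 = 0.080795.
Chebyshev: Pr(|Ȳ − 65.2| ≥ 2.58) ≤ Var(Ȳ)/(2.58)² = 135.09/(1672·2.58²) = 0.0121.

0.012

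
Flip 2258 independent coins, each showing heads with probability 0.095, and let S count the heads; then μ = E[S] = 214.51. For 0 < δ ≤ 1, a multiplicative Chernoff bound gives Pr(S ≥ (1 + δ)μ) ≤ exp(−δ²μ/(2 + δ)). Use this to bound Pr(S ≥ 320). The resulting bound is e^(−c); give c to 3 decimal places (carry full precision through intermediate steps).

Write 320 = (1 + δ)μ, so δ = 320/214.51 − 1 = 0.4917719…
Then the exponent is δ²μ/(2 + δ) = (320 − μ)² / (μ·(2 + δ)) = 20.819330.

20.819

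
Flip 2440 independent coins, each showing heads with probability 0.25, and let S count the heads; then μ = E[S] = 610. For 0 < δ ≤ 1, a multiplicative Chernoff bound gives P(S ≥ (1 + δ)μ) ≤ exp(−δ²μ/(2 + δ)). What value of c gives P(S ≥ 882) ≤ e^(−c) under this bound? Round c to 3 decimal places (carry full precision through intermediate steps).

49.587

Write 882 = (1 + δ)μ, so δ = 882/610 − 1 = 0.4459016…
Then the exponent is δ²μ/(2 + δ) = (882 − μ)² / (μ·(2 + δ)) = 49.587131.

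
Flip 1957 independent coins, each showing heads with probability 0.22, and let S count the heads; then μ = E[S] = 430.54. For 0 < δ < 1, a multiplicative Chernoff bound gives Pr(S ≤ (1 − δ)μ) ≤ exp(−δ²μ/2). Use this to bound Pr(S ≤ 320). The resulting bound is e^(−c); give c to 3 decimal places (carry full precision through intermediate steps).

14.190

Write 320 = (1 − δ)μ, so δ = 1 − 320/430.54 = 0.2567473…
Then the exponent is δ²μ/2 = (μ − 320)²/(2μ) = 14.190426.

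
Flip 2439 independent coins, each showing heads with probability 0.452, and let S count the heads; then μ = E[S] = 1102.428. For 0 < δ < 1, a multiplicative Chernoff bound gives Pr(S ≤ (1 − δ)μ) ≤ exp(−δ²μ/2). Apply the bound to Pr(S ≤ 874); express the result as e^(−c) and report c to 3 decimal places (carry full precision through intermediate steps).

Write 874 = (1 − δ)μ, so δ = 1 − 874/1102.428 = 0.2072045…
Then the exponent is δ²μ/2 = (μ − 874)²/(2μ) = 23.665650.

23.666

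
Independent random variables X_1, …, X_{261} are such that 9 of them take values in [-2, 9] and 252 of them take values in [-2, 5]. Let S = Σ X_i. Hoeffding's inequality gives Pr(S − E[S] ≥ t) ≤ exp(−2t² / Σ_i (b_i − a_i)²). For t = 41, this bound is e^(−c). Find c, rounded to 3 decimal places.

Σ(b_i − a_i)² = 9·11² + 252·7² = 13437.
c = 2t² / 13437 = 2·41² / 13437 = 0.2502.

0.250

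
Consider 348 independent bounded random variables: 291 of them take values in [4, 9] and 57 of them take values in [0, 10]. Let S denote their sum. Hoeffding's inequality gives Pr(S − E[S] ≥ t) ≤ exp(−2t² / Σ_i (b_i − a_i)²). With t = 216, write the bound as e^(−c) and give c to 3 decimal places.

7.192

Σ(b_i − a_i)² = 291·5² + 57·10² = 12975.
c = 2t² / 12975 = 2·216² / 12975 = 7.1917.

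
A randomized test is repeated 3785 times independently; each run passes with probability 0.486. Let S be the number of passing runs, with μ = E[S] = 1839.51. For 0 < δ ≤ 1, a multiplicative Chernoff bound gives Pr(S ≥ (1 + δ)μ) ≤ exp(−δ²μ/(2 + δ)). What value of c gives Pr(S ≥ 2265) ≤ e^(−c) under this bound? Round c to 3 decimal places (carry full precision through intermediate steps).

Write 2265 = (1 + δ)μ, so δ = 2265/1839.51 − 1 = 0.2313062…
Then the exponent is δ²μ/(2 + δ) = (2265 − μ)² / (μ·(2 + δ)) = 44.108003.

44.108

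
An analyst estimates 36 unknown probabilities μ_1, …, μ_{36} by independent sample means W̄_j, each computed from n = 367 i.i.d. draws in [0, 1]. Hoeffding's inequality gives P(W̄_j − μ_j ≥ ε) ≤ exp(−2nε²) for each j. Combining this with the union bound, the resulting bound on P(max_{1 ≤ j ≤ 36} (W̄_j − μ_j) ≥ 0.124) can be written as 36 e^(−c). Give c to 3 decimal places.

11.286

Union bound over the 36 events: P(max_{1 ≤ j ≤ 36} (W̄_j − μ_j) ≥ 0.124) ≤ 36·exp(−2nε²) = 36 exp(−2·367·0.124²).
So c = 2·367·0.124² = 11.2860.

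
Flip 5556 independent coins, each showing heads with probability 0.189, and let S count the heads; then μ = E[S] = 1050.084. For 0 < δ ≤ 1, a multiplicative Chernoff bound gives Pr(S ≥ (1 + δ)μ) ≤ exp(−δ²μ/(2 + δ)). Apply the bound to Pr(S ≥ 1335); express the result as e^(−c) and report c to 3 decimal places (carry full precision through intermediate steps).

34.035

Write 1335 = (1 + δ)μ, so δ = 1335/1050.084 − 1 = 0.2713269…
Then the exponent is δ²μ/(2 + δ) = (1335 − μ)² / (μ·(2 + δ)) = 34.035333.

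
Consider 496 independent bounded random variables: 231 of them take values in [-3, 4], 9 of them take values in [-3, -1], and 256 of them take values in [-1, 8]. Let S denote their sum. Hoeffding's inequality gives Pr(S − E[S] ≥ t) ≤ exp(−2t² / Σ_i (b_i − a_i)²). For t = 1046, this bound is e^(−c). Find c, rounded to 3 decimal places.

Σ(b_i − a_i)² = 231·7² + 9·2² + 256·9² = 32091.
c = 2t² / 32091 = 2·1046² / 32091 = 68.1883.

68.188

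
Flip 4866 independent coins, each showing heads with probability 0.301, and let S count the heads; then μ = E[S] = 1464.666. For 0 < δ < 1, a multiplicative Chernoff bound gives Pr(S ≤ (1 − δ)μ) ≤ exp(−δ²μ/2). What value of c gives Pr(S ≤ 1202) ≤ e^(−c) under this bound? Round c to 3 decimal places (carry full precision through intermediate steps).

23.553

Write 1202 = (1 − δ)μ, so δ = 1 − 1202/1464.666 = 0.1793351…
Then the exponent is δ²μ/2 = (μ − 1202)²/(2μ) = 23.552615.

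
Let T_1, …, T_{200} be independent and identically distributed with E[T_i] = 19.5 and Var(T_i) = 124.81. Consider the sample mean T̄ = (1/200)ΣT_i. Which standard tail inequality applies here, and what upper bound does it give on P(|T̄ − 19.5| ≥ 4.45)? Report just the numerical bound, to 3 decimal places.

With mean and variance of each term known, Chebyshev's inequality bounds the deviation of the sum (or sample mean).
Var(T̄) = Var(T_i)/n = 124.81/200 = 0.62405.
Chebyshev: P(|T̄ − 19.5| ≥ 4.45) ≤ Var(T̄)/(4.45)² = 124.81/(200·4.45²) = 0.0315.

0.032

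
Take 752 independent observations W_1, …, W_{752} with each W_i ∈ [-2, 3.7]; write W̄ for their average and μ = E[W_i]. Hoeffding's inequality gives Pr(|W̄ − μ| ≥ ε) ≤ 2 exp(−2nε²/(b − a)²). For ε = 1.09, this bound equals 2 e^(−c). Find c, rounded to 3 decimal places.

54.999

c = 2nε²/(b − a)² = 2·752·1.09² / 5.7² = 54.9985.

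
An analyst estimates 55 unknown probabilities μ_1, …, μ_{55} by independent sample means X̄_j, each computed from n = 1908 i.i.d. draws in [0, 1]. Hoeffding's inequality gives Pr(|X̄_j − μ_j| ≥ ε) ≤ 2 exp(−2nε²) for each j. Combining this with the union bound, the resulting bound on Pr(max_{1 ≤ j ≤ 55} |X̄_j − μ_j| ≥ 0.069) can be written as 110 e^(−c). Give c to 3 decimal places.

18.168

Union bound over the 55 events: Pr(max_{1 ≤ j ≤ 55} |X̄_j − μ_j| ≥ 0.069) ≤ 55·2·exp(−2nε²) = 110 exp(−2·1908·0.069²).
So c = 2·1908·0.069² = 18.1680.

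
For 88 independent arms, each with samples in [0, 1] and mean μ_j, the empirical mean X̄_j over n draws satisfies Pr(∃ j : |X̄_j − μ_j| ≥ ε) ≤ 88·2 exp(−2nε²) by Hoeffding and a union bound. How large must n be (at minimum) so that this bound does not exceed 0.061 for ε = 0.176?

Need 2·88·exp(−2nε²) ≤ 0.061, i.e. exp(−2nε²) ≤ 0.061/176.
So 2nε² ≥ ln(176/0.061) = 7.967365.
Hence n ≥ 7.967365/(2·0.176²) = 128.605.
The smallest integer n is 129.

129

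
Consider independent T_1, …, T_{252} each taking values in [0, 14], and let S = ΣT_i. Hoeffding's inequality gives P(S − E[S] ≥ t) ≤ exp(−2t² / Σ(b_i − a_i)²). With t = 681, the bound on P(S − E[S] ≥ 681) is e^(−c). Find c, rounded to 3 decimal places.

Σ(b_i − a_i)² = 252·(14)² = 49392.
c = 2t²/49392 = 2·681²/49392 = 18.7788.

18.779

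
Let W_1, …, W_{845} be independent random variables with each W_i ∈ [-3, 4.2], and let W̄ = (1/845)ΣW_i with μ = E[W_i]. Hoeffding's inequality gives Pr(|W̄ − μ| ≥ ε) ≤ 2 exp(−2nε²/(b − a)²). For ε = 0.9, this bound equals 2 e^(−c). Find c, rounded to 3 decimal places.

c = 2nε²/(b − a)² = 2·845·0.9² / 7.2² = 26.4062.

26.406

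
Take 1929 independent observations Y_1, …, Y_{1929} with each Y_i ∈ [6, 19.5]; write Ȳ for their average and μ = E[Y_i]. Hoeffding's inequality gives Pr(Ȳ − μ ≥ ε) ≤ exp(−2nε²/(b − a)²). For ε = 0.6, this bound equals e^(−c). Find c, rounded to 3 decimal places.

7.621

c = 2nε²/(b − a)² = 2·1929·0.6² / 13.5² = 7.6207.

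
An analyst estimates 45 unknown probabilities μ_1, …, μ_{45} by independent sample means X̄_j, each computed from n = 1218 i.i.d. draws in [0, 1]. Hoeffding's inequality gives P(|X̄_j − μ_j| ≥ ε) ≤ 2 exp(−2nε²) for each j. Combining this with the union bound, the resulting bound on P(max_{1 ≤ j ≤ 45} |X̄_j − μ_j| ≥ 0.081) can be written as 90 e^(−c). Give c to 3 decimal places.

15.983

Union bound over the 45 events: P(max_{1 ≤ j ≤ 45} |X̄_j − μ_j| ≥ 0.081) ≤ 45·2·exp(−2nε²) = 90 exp(−2·1218·0.081²).
So c = 2·1218·0.081² = 15.9826.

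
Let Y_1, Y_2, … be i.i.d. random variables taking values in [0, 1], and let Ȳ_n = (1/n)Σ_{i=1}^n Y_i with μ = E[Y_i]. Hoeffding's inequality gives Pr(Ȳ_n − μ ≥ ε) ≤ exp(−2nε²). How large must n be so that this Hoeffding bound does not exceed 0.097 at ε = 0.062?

Require exp(−2nε²) ≤ 0.097, i.e. 2nε² ≥ ln(1/0.097) = 2.333044.
So n ≥ 2.333044 / (2·0.062²) = 303.466.
The smallest integer n is 304.

304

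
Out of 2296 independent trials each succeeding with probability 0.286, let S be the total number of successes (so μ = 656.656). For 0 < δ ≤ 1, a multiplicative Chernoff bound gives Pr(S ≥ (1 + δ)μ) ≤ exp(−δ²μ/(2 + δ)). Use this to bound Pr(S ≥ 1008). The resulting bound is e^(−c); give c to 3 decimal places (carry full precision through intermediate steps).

74.155

Write 1008 = (1 + δ)μ, so δ = 1008/656.656 − 1 = 0.5350503…
Then the exponent is δ²μ/(2 + δ) = (1008 − μ)² / (μ·(2 + δ)) = 74.155024.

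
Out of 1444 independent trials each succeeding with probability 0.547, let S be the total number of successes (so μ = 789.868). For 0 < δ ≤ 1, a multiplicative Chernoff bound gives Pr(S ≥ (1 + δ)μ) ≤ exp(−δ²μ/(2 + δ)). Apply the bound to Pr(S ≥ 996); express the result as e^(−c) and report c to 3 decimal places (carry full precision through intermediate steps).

Write 996 = (1 + δ)μ, so δ = 996/789.868 − 1 = 0.2609702…
Then the exponent is δ²μ/(2 + δ) = (996 − μ)² / (μ·(2 + δ)) = 23.792577.

23.793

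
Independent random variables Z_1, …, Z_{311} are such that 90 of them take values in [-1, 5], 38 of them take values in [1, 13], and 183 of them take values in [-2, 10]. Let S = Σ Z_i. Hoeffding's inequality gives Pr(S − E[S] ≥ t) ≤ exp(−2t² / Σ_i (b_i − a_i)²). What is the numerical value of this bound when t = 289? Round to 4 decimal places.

Σ(b_i − a_i)² = 90·6² + 38·12² + 183·12² = 35064.
Exponent = 2·289² / 35064 = 4.76392.
Bound = exp(−4.76392) = 0.00853.

0.0085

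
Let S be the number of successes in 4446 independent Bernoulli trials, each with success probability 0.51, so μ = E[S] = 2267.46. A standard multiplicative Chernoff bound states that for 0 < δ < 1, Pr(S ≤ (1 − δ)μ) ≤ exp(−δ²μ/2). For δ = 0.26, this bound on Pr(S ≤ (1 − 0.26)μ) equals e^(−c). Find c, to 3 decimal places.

c = δ²μ/2 = 0.26²·2267.46/2 = 76.6401.

76.640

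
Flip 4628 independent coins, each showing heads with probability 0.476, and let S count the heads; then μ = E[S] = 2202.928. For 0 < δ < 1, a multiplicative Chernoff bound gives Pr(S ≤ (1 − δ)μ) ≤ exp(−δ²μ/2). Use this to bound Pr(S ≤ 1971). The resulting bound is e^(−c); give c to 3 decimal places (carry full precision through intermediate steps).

Write 1971 = (1 − δ)μ, so δ = 1 − 1971/2202.928 = 0.1052817…
Then the exponent is δ²μ/2 = (μ − 1971)²/(2μ) = 12.208887.

12.209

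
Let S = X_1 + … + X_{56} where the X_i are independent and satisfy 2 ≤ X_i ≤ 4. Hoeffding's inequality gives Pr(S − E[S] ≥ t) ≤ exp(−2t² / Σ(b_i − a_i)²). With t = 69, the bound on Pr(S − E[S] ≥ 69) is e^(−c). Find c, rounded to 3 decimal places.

42.509

Σ(b_i − a_i)² = 56·(2)² = 224.
c = 2t²/224 = 2·69²/224 = 42.5089.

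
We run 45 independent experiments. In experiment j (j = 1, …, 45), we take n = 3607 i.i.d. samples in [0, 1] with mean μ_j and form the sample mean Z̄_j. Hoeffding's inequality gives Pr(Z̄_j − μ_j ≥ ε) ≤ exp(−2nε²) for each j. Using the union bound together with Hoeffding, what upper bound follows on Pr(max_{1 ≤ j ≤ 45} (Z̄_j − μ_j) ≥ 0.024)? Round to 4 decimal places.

Per-experiment Hoeffding bound: exp(−2·3607·0.024²) = exp(−4.15526) = 0.015682.
Union bound over 45 events: 45·0.015682 = 0.70567.

0.7057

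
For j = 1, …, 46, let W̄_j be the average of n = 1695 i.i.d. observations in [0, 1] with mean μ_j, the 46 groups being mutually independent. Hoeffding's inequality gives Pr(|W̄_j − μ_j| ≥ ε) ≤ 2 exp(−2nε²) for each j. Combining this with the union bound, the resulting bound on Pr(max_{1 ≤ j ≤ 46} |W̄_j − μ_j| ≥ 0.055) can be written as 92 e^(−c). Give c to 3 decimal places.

10.255

Union bound over the 46 events: Pr(max_{1 ≤ j ≤ 46} |W̄_j − μ_j| ≥ 0.055) ≤ 46·2·exp(−2nε²) = 92 exp(−2·1695·0.055²).
So c = 2·1695·0.055² = 10.2547.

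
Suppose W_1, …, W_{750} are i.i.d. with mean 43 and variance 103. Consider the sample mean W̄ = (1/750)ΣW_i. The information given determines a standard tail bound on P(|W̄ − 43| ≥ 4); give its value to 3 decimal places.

0.009

With mean and variance of each term known, Chebyshev's inequality bounds the deviation of the sum (or sample mean).
Var(W̄) = Var(W_i)/n = 103/750 = 0.13733.
Chebyshev: P(|W̄ − 43| ≥ 4) ≤ Var(W̄)/(4)² = 103/(750·4²) = 0.0086.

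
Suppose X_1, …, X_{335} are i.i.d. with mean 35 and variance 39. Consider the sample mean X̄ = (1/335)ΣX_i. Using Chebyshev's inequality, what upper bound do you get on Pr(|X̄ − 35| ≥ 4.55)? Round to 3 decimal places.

Var(X̄) = Var(X_i)/n = 39/335 = 0.11642.
Chebyshev: Pr(|X̄ − 35| ≥ 4.55) ≤ Var(X̄)/(4.55)² = 39/(335·4.55²) = 0.0056.

0.006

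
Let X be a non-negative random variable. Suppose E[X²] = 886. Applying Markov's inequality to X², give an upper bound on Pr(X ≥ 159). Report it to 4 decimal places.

Since X ≥ 0, the event {X ≥ 159} is the same as {X² ≥ 25281}.
Markov's inequality applied to X² gives Pr(X² ≥ 25281) ≤ E[X²]/25281 = 886/25281 = 0.0350.

0.0350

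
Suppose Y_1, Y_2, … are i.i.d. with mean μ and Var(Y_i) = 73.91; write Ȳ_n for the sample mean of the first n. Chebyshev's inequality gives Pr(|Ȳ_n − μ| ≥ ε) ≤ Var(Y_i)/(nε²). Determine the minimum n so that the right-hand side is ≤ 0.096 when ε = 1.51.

Require 73.91/(n·1.51²) ≤ 0.096, i.e. n ≥ 73.91/(0.096·1.51²) = 337.659.
The smallest integer n is 338.

338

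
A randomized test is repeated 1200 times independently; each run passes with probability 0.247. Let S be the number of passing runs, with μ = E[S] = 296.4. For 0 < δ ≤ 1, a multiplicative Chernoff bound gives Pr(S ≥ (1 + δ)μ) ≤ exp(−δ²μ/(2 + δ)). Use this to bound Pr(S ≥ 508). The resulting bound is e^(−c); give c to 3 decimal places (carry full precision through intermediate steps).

Write 508 = (1 + δ)μ, so δ = 508/296.4 − 1 = 0.7139001…
Then the exponent is δ²μ/(2 + δ) = (508 − μ)² / (μ·(2 + δ)) = 55.662059.

55.662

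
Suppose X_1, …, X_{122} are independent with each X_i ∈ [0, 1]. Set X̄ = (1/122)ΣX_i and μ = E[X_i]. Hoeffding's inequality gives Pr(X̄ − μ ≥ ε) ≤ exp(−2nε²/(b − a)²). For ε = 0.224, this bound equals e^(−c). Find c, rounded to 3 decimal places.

c = 2nε²/(b − a)² = 2·122·0.224² / 1² = 12.2429.

12.243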